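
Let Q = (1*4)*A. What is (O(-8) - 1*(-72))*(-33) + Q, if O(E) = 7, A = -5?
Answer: -2627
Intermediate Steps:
Q = -20 (Q = (1*4)*(-5) = 4*(-5) = -20)
(O(-8) - 1*(-72))*(-33) + Q = (7 - 1*(-72))*(-33) - 20 = (7 + 72)*(-33) - 20 = 79*(-33) - 20 = -2607 - 20 = -2627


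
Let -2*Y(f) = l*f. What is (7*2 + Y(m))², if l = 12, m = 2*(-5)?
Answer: 5476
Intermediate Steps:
m = -10
Y(f) = -6*f
(7*2 + Y(m))² = (7*2 - 6*(-10))² = (14 + 60)² = 74² = 5476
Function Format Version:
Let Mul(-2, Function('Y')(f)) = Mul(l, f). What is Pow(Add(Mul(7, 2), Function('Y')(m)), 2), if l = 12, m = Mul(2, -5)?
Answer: 5476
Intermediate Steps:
m = -10
Function('Y')(f) = Mul(-6, f) (Function('Y')(f) = Mul(Rational(-1, 2), Mul(12, f)) = Mul(-6, f))
Pow(Add(Mul(7, 2), Function('Y')(m)), 2) = Pow(Add(Mul(7, 2), Mul(-6, -10)), 2) = Pow(Add(14, 60), 2) = Pow(74, 2) = 5476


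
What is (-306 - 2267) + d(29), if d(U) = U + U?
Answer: -2515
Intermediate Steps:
d(U) = 2*U
(-306 - 2267) + d(29) = (-306 - 2267) + 2*29 = -2573 + 58 = -2515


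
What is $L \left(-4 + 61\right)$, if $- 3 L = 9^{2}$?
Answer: $-1539$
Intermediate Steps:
$L = -27$ ($L = - \frac{9^{2}}{3} = \left(- \frac{1}{3}\right) 81 = -27$)
$L \left(-4 + 61\right) = - 27 \left(-4 + 61\right) = \left(-27\right) 57 = -1539$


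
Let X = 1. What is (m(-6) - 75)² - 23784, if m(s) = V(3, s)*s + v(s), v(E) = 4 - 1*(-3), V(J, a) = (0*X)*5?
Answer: -19160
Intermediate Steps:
V(J, a) = 0 (V(J, a) = (0*1)*5 = 0*5 = 0)
v(E) = 7 (v(E) = 4 + 3 = 7)
m(s) = 7 (m(s) = 0*s + 7 = 0 + 7 = 7)
(m(-6) - 75)² - 23784 = (7 - 75)² - 23784 = (-68)² - 23784 = 4624 - 23784 = -19160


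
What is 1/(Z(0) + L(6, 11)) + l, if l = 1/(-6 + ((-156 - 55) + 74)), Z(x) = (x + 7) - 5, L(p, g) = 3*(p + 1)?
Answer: 120/3289 ≈ 0.036485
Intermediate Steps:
L(p, g) = 3 + 3*p (L(p, g) = 3*(1 + p) = 3 + 3*p)
Z(x) = 2 + x (Z(x) = (7 + x) - 5 = 2 + x)
l = -1/143 (l = 1/(-6 + (-211 + 74)) = 1/(-6 - 137) = 1/(-143) = -1/143 ≈ -0.0069930)
1/(Z(0) + L(6, 11)) + l = 1/((2 + 0) + (3 + 3*6)) - 1/143 = 1/(2 + (3 + 18)) - 1/143 = 1/(2 + 21) - 1/143 = 1/23 - 1/143 = 120/3289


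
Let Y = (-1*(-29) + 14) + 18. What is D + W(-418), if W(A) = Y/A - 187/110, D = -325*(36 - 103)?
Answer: 22752946/1045 ≈ 21773.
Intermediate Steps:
D = 21775 (D = -325*(-67) = 21775)
Y = 61 (Y = (29 + 14) + 18 = 43 + 18 = 61)
W(A) = -17/10 + 61/A (W(A) = 61/A - 187/110 = 61/A - 187*1/110 = 61/A - 17/10 = -17/10 + 61/A)
D + W(-418) = 21775 + (-17/10 + 61/(-418)) = 21775 + (-17/10 + 61*(-1/418)) = 21775 + (-17/10 - 61/418) = 21775 - 1929/1045 = 22752946/1045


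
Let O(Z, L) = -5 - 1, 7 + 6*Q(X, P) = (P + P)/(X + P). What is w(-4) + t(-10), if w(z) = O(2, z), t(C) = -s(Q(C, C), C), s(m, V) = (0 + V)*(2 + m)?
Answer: 4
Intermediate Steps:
Q(X, P) = -7/6 + P/(3*(P + X)) (Q(X, P) = -7/6 + ((P + P)/(X + P))/6 = -7/6 + ((2*P)/(P + X))/6 = -7/6 + (2*P/(P + X))/6 = -7/6 + P/(3*(P + X)))
O(Z, L) = -6
s(m, V) = V*(2 + m)
t(C) = -C (t(C) = -C*(2 + (-7*C - 5*C)/(6*(C + C))) = -C*(2 + (-12*C)/(6*((2*C)))) = -C*(2 + (1/(2*C))*(-12*C)/6) = -C*(2 - 1) = -C)
w(z) = -6
w(-4) + t(-10) = -6 - 1*(-10) = -6 + 10 = 4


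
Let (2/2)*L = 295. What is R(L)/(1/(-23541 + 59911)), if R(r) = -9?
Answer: -327330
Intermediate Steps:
L = 295
R(L)/(1/(-23541 + 59911)) = -9/(1/(-23541 + 59911)) = -9/(1/36370) = -9/1/36370 = -9*36370 = -327330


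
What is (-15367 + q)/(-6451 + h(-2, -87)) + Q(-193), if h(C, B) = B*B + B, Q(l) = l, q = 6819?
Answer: -207531/1031 ≈ -201.29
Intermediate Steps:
h(C, B) = B + B² (h(C, B) = B² + B = B + B²)
(-15367 + q)/(-6451 + h(-2, -87)) + Q(-193) = (-15367 + 6819)/(-6451 - 87*(1 - 87)) - 193 = -8548/(-6451 - 87*(-86)) - 193 = -8548/(-6451 + 7482) - 193 = -8548/1031 - 193 = -207531/1031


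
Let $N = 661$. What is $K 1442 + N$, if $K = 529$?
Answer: $763479$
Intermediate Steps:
$K 1442 + N = 529 \cdot 1442 + 661 = 762818 + 661 = 763479$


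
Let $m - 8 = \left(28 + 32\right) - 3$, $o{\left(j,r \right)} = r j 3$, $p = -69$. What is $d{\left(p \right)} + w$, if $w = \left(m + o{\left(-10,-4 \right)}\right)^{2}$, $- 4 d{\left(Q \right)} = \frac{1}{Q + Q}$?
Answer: $\frac{18892201}{552} \approx 34225.0$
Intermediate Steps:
$o{\left(j,r \right)} = 3 j r$ ($o{\left(j,r \right)} = j r 3 = 3 j r$)
$d{\left(Q \right)} = - \frac{1}{8 Q}$ ($d{\left(Q \right)} = - \frac{1}{4 \left(Q + Q\right)} = - \frac{1}{4 \cdot 2 Q} = - \frac{\frac{1}{2} \frac{1}{Q}}{4} = - \frac{1}{8 Q}$)
$m = 65$ ($m = 8 + \left(\left(28 + 32\right) - 3\right) = 8 + \left(60 - 3\right) = 8 + 57 = 65$)
$w = 34225$ ($w = \left(65 + 3 \left(-10\right) \left(-4\right)\right)^{2} = \left(65 + 120\right)^{2} = 185^{2} = 34225$)
$d{\left(p \right)} + w = - \frac{1}{8 \left(-69\right)} + 34225 = \left(- \frac{1}{8}\right) \left(- \frac{1}{69}\right) + 34225 = \frac{1}{552} + 34225 = \frac{18892201}{552}$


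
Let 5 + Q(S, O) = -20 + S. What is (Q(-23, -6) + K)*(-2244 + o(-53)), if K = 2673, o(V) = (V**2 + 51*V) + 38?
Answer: -5512500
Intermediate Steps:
Q(S, O) = -25 + S (Q(S, O) = -5 + (-20 + S) = -25 + S)
o(V) = 38 + V**2 + 51*V
(Q(-23, -6) + K)*(-2244 + o(-53)) = ((-25 - 23) + 2673)*(-2244 + (38 + (-53)**2 + 51*(-53))) = (-48 + 2673)*(-2244 + (38 + 2809 - 2703)) = 2625*(-2244 + 144) = 2625*(-2100) = -5512500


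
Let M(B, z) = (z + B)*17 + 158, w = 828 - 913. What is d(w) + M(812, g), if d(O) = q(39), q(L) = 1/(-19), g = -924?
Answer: -33175/19 ≈ -1746.1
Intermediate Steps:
w = -85
q(L) = -1/19
M(B, z) = 158 + 17*B + 17*z (M(B, z) = (B + z)*17 + 158 = (17*B + 17*z) + 158 = 158 + 17*B + 17*z)
d(O) = -1/19
d(w) + M(812, g) = -1/19 + (158 + 17*812 + 17*(-924)) = -1/19 + (158 + 13804 - 15708) = -1/19 - 1746 = -33175/19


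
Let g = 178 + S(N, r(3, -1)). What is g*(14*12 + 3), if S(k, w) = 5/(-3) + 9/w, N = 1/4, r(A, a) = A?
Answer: 30666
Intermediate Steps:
N = ¼ ≈ 0.25000
S(k, w) = -5/3 + 9/w (S(k, w) = 5*(-⅓) + 9/w = -5/3 + 9/w)
g = 538/3 (g = 178 + (-5/3 + 9/3) = 178 + (-5/3 + 9*(⅓)) = 178 + (-5/3 + 3) = 178 + 4/3 = 538/3 ≈ 179.33)
g*(14*12 + 3) = 538*(14*12 + 3)/3 = 538*(168 + 3)/3 = (538/3)*171 = 30666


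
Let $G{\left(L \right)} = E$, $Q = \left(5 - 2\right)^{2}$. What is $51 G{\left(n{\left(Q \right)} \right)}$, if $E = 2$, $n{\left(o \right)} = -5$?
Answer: $102$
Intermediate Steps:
$Q = 9$ ($Q = 3^{2} = 9$)
$G{\left(L \right)} = 2$
$51 G{\left(n{\left(Q \right)} \right)} = 51 \cdot 2 = 102$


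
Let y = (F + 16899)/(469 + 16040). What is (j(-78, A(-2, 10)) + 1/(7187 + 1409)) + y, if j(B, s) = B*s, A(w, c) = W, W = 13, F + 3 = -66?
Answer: -47917811969/47303788 ≈ -1013.0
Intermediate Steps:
F = -69 (F = -3 - 66 = -69)
A(w, c) = 13
y = 5610/5503 (y = (-69 + 16899)/(469 + 16040) = 16830/16509 = 16830*(1/16509) = 5610/5503 ≈ 1.0194)
(j(-78, A(-2, 10)) + 1/(7187 + 1409)) + y = (-78*13 + 1/(7187 + 1409)) + 5610/5503 = (-1014 + 1/8596) + 5610/5503 = -8716343/8596 + 5610/5503 = -47917811969/47303788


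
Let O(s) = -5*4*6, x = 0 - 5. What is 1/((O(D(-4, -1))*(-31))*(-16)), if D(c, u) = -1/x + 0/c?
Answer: -1/59520 ≈ -1.6801e-5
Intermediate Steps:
x = -5
D(c, u) = ⅕ (D(c, u) = -1/(-5) + 0/c = -1*(-⅕) + 0 = ⅕ + 0 = ⅕)
O(s) = -120 (O(s) = -20*6 = -120)
1/((O(D(-4, -1))*(-31))*(-16)) = 1/(-120*(-31)*(-16)) = 1/(3720*(-16)) = 1/(-59520) = -1/59520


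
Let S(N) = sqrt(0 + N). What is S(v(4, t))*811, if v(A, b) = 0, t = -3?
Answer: 0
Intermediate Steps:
S(N) = sqrt(N)
S(v(4, t))*811 = sqrt(0)*811 = 0*811 = 0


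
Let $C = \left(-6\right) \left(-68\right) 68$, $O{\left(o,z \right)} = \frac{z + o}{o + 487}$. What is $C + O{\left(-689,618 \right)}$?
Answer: $\frac{5604359}{202} \approx 27744.0$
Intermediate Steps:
$O{\left(o,z \right)} = \frac{o + z}{487 + o}$
$C = 27744$ ($C = 408 \cdot 68 = 27744$)
$C + O{\left(-689,618 \right)} = 27744 + \frac{-689 + 618}{487 - 689} = 27744 + \frac{1}{-202} \left(-71\right) = 27744 - - \frac{71}{202} = 27744 + \frac{71}{202} = \frac{5604359}{202}$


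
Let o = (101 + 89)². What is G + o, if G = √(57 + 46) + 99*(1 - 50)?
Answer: 31249 + √103 ≈ 31259.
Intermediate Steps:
G = -4851 + √103 (G = √103 + 99*(-49) = √103 - 4851 = -4851 + √103 ≈ -4840.9)
o = 36100 (o = 190² = 36100)
G + o = (-4851 + √103) + 36100 = 31249 + √103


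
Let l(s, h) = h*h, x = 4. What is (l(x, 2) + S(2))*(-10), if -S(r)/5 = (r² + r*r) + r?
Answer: 460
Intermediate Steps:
S(r) = -10*r² - 5*r (S(r) = -5*((r² + r*r) + r) = -5*((r² + r²) + r) = -5*(2*r² + r) = -5*(r + 2*r²) = -10*r² - 5*r)
l(s, h) = h²
(l(x, 2) + S(2))*(-10) = (2² - 5*2*(1 + 2*2))*(-10) = (4 - 5*2*(1 + 4))*(-10) = (4 - 5*2*5)*(-10) = (4 - 50)*(-10) = -46*(-10) = 460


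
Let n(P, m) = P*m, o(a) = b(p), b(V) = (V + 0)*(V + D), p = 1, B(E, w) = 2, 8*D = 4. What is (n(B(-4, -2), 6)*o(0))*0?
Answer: 0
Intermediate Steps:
D = 1/2 (D = (1/8)*4 = 1/2 ≈ 0.50000)
b(V) = V*(1/2 + V) (b(V) = (V + 0)*(V + 1/2) = V*(1/2 + V))
o(a) = 3/2 (o(a) = 1*(1/2 + 1) = 1*(3/2) = 3/2)
(n(B(-4, -2), 6)*o(0))*0 = ((2*6)*(3/2))*0 = (12*(3/2))*0 = 18*0 = 0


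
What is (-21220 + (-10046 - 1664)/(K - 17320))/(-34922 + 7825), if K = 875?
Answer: 9970034/12731719 ≈ 0.78309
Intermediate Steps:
(-21220 + (-10046 - 1664)/(K - 17320))/(-34922 + 7825) = (-21220 + (-10046 - 1664)/(875 - 17320))/(-34922 + 7825) = (-21220 - 11710/(-16445))/(-27097) = (-21220 - 11710*(-1/16445))*(-1/27097) = (-21220 + 2342/3289)*(-1/27097) = -69790238/3289*(-1/27097) = 9970034/12731719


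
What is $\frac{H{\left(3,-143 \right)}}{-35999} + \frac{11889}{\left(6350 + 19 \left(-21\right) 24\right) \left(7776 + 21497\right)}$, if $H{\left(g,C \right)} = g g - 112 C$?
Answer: $- \frac{1513744027561}{3399554693302} \approx -0.44528$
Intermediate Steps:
$H{\left(g,C \right)} = g^{2} - 112 C$
$\frac{H{\left(3,-143 \right)}}{-35999} + \frac{11889}{\left(6350 + 19 \left(-21\right) 24\right) \left(7776 + 21497\right)} = \frac{3^{2} - -16016}{-35999} + \frac{11889}{\left(6350 + 19 \left(-21\right) 24\right) \left(7776 + 21497\right)} = \left(9 + 16016\right) \left(- \frac{1}{35999}\right) + \frac{11889}{\left(6350 - 9576\right) 29273} = 16025 \left(- \frac{1}{35999}\right) + \frac{11889}{\left(6350 - 9576\right) 29273} = - \frac{16025}{35999} + \frac{11889}{\left(-3226\right) 29273} = - \frac{16025}{35999} + \frac{11889}{-94434698} = - \frac{16025}{35999} + 11889 \left(- \frac{1}{94434698}\right) = - \frac{16025}{35999} - \frac{11889}{94434698} = - \frac{1513744027561}{3399554693302}$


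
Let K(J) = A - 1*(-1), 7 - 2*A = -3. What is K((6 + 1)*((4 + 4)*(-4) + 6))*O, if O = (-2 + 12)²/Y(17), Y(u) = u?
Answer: 600/17 ≈ 35.294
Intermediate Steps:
A = 5 (A = 7/2 - ½*(-3) = 7/2 + 3/2 = 5)
K(J) = 6 (K(J) = 5 - 1*(-1) = 5 + 1 = 6)
O = 100/17 (O = (-2 + 12)²/17 = 10²*(1/17) = 100*(1/17) = 100/17 ≈ 5.8824)
K((6 + 1)*((4 + 4)*(-4) + 6))*O = 6*(100/17) = 600/17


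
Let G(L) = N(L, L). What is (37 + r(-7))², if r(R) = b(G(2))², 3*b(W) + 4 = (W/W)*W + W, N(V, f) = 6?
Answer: 157609/81 ≈ 1945.8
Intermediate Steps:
G(L) = 6
b(W) = -4/3 + 2*W/3 (b(W) = -4/3 + ((W/W)*W + W)/3 = -4/3 + (1*W + W)/3 = -4/3 + (W + W)/3 = -4/3 + (2*W)/3 = -4/3 + 2*W/3)
r(R) = 64/9 (r(R) = (-4/3 + (⅔)*6)² = (-4/3 + 4)² = (8/3)² = 64/9)
(37 + r(-7))² = (37 + 64/9)² = (397/9)² = 157609/81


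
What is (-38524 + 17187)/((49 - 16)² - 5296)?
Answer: 21337/4207 ≈ 5.0718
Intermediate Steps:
(-38524 + 17187)/((49 - 16)² - 5296) = -21337/(33² - 5296) = -21337/(1089 - 5296) = -21337/(-4207) = -21337*(-1/4207) = 21337/4207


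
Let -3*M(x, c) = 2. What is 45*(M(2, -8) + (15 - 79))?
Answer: -2910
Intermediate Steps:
M(x, c) = -⅔ (M(x, c) = -⅓*2 = -⅔)
45*(M(2, -8) + (15 - 79)) = 45*(-⅔ + (15 - 79)) = 45*(-⅔ - 64) = 45*(-194/3) = -2910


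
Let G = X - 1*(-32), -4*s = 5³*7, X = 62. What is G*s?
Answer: -41125/2 ≈ -20563.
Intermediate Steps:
s = -875/4 (s = -5³*7/4 = -125*7/4 = -¼*875 = -875/4 ≈ -218.75)
G = 94 (G = 62 - 1*(-32) = 62 + 32 = 94)
G*s = 94*(-875/4) = -41125/2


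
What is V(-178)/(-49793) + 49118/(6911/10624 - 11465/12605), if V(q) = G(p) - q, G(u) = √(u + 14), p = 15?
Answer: -65504311120629474/345473842393 - √29/49793 ≈ -1.8961e+5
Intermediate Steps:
G(u) = √(14 + u)
V(q) = √29 - q (V(q) = √(14 + 15) - q = √29 - q)
V(-178)/(-49793) + 49118/(6911/10624 - 11465/12605) = (√29 - 1*(-178))/(-49793) + 49118/(6911/10624 - 11465/12605) = (√29 + 178)*(-1/49793) + 49118/(6911*(1/10624) - 11465*1/12605) = (178 + √29)*(-1/49793) + 49118/(6911/10624 - 2293/2521) = (-178/49793 - √29/49793) + 49118/(-6938201/26783104) = (-178/49793 - √29/49793) + 49118*(-26783104/6938201) = (-178/49793 - √29/49793) - 1315532502272/6938201 = -65504311120629474/345473842393 - √29/49793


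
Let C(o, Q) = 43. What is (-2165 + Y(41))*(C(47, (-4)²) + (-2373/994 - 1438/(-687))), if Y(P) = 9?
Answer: -4491082750/48777 ≈ -92074.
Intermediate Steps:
(-2165 + Y(41))*(C(47, (-4)²) + (-2373/994 - 1438/(-687))) = (-2165 + 9)*(43 + (-2373/994 - 1438/(-687))) = -2156*(43 + (-2373*1/994 - 1438*(-1/687))) = -2156*(43 + (-339/142 + 1438/687)) = -2156*(43 - 28697/97554) = -2156*4166125/97554 = -4491082750/48777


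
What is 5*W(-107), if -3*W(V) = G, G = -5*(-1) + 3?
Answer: -40/3 ≈ -13.333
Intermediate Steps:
G = 8 (G = 5 + 3 = 8)
W(V) = -8/3 (W(V) = -⅓*8 = -8/3)
5*W(-107) = 5*(-8/3) = -40/3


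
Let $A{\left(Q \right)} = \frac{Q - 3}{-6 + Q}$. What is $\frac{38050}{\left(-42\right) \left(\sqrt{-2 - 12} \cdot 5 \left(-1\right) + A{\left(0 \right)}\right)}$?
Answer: $- \frac{38050}{29421} - \frac{380500 i \sqrt{14}}{29421} \approx -1.2933 - 48.391 i$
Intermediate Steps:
$A{\left(Q \right)} = \frac{-3 + Q}{-6 + Q}$
$\frac{38050}{\left(-42\right) \left(\sqrt{-2 - 12} \cdot 5 \left(-1\right) + A{\left(0 \right)}\right)} = \frac{38050}{\left(-42\right) \left(\sqrt{-2 - 12} \cdot 5 \left(-1\right) + \frac{-3 + 0}{-6 + 0}\right)} = \frac{38050}{\left(-42\right) \left(\sqrt{-14} \left(-5\right) + \frac{1}{-6} \left(-3\right)\right)} = \frac{38050}{\left(-42\right) \left(i \sqrt{14} \left(-5\right) - - \frac{1}{2}\right)} = \frac{38050}{\left(-42\right) \left(- 5 i \sqrt{14} + \frac{1}{2}\right)} = \frac{38050}{\left(-42\right) \left(\frac{1}{2} - 5 i \sqrt{14}\right)} = \frac{38050}{-21 + 210 i \sqrt{14}}$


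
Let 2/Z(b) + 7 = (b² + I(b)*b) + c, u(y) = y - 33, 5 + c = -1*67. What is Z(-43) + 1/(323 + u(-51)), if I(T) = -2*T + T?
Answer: -399/18881 ≈ -0.021132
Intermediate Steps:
c = -72 (c = -5 - 1*67 = -5 - 67 = -72)
u(y) = -33 + y
I(T) = -T
Z(b) = -2/79 (Z(b) = 2/(-7 + ((b² + (-b)*b) - 72)) = 2/(-7 + ((b² - b²) - 72)) = 2/(-7 + (0 - 72)) = 2/(-7 - 72) = 2/(-79) = 2*(-1/79) = -2/79)
Z(-43) + 1/(323 + u(-51)) = -2/79 + 1/(323 + (-33 - 51)) = -2/79 + 1/(323 - 84) = -2/79 + 1/239 = -399/18881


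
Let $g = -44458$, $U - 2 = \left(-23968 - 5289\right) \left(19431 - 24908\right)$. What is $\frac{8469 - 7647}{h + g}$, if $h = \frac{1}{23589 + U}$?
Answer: $- \frac{43912385320}{2375008304813} \approx -0.018489$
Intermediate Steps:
$U = 160240591$ ($U = 2 + \left(-23968 - 5289\right) \left(19431 - 24908\right) = 2 - -160240589 = 2 + 160240589 = 160240591$)
$h = \frac{1}{160264180}$ ($h = \frac{1}{23589 + 160240591} = \frac{1}{160264180} \approx 6.2397 \cdot 10^{-9}$)
$\frac{8469 - 7647}{h + g} = \frac{8469 - 7647}{\frac{1}{160264180} - 44458} = \frac{822}{- \frac{7125024914439}{160264180}} = 822 \left(- \frac{160264180}{7125024914439}\right) = - \frac{43912385320}{2375008304813}$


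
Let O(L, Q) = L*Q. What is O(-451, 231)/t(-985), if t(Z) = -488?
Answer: 104181/488 ≈ 213.49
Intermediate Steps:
O(-451, 231)/t(-985) = -451*231/(-488) = -104181*(-1/488) = 104181/488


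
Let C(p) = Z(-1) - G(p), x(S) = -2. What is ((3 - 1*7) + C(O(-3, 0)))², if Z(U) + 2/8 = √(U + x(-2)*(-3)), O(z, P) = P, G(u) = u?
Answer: 369/16 - 17*√5/2 ≈ 4.0559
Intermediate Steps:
Z(U) = -¼ + √(6 + U) (Z(U) = -¼ + √(U - 2*(-3)) = -¼ + √(U + 6) = -¼ + √(6 + U))
C(p) = -¼ + √5 - p (C(p) = (-¼ + √(6 - 1)) - p = (-¼ + √5) - p = -¼ + √5 - p)
((3 - 1*7) + C(O(-3, 0)))² = ((3 - 1*7) + (-¼ + √5 - 1*0))² = ((3 - 7) + (-¼ + √5 + 0))² = (-4 + (-¼ + √5))² = (-17/4 + √5)²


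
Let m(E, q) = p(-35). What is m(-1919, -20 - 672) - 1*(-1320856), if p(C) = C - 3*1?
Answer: 1320818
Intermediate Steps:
p(C) = -3 + C (p(C) = C - 3 = -3 + C)
m(E, q) = -38 (m(E, q) = -3 - 35 = -38)
m(-1919, -20 - 672) - 1*(-1320856) = -38 - 1*(-1320856) = -38 + 1320856 = 1320818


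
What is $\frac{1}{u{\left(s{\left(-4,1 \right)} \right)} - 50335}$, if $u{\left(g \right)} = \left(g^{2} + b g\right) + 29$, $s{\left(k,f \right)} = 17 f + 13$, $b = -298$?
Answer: $- \frac{1}{58346} \approx -1.7139 \cdot 10^{-5}$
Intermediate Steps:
$s{\left(k,f \right)} = 13 + 17 f$
$u{\left(g \right)} = 29 + g^{2} - 298 g$ ($u{\left(g \right)} = \left(g^{2} - 298 g\right) + 29 = 29 + g^{2} - 298 g$)
$\frac{1}{u{\left(s{\left(-4,1 \right)} \right)} - 50335} = \frac{1}{\left(29 + \left(13 + 17 \cdot 1\right)^{2} - 298 \left(13 + 17 \cdot 1\right)\right) - 50335} = \frac{1}{\left(29 + \left(13 + 17\right)^{2} - 298 \left(13 + 17\right)\right) - 50335} = \frac{1}{\left(29 + 30^{2} - 8940\right) - 50335} = \frac{1}{\left(29 + 900 - 8940\right) - 50335} = \frac{1}{-8011 - 50335} = \frac{1}{-58346} = - \frac{1}{58346}$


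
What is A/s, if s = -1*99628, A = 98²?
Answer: -2401/24907 ≈ -0.096399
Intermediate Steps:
A = 9604
s = -99628
A/s = 9604/(-99628) = 9604*(-1/99628) = -2401/24907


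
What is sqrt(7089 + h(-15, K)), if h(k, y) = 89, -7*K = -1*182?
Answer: sqrt(7178) ≈ 84.723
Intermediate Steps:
K = 26 (K = -(-1)*182/7 = -1/7*(-182) = 26)
sqrt(7089 + h(-15, K)) = sqrt(7089 + 89) = sqrt(7178)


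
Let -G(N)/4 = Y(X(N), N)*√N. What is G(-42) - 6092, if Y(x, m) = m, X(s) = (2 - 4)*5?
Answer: -6092 + 168*I*√42 ≈ -6092.0 + 1088.8*I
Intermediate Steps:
X(s) = -10 (X(s) = -2*5 = -10)
G(N) = -4*N^(3/2) (G(N) = -4*N*√N = -4*N^(3/2))
G(-42) - 6092 = -(-168)*I*√42 - 6092 = 168*I*√42 - 6092 = -6092 + 168*I*√42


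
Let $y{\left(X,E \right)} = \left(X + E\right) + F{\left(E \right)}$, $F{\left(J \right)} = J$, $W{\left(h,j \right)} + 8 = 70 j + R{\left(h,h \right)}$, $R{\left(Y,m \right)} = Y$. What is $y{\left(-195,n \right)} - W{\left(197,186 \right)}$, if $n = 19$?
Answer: $-13366$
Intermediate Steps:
$W{\left(h,j \right)} = -8 + h + 70 j$ ($W{\left(h,j \right)} = -8 + \left(70 j + h\right) = -8 + \left(h + 70 j\right) = -8 + h + 70 j$)
$y{\left(X,E \right)} = X + 2 E$ ($y{\left(X,E \right)} = \left(X + E\right) + E = \left(E + X\right) + E = X + 2 E$)
$y{\left(-195,n \right)} - W{\left(197,186 \right)} = \left(-195 + 2 \cdot 19\right) - \left(-8 + 197 + 70 \cdot 186\right) = \left(-195 + 38\right) - \left(-8 + 197 + 13020\right) = -157 - 13209 = -13366$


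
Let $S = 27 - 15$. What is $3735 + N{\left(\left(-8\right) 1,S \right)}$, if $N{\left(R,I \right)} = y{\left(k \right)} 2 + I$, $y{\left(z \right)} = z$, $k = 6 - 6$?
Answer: $3747$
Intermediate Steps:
$k = 0$ ($k = 6 - 6 = 0$)
$S = 12$ ($S = 27 - 15 = 12$)
$N{\left(R,I \right)} = I$ ($N{\left(R,I \right)} = 0 \cdot 2 + I = 0 + I = I$)
$3735 + N{\left(\left(-8\right) 1,S \right)} = 3735 + 12 = 3747$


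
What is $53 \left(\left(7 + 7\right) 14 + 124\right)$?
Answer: $16960$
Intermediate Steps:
$53 \left(\left(7 + 7\right) 14 + 124\right) = 53 \left(14 \cdot 14 + 124\right) = 53 \left(196 + 124\right) = 53 \cdot 320 = 16960$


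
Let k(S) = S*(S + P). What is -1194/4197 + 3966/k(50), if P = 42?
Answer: 1858817/3217700 ≈ 0.57769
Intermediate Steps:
k(S) = S*(42 + S) (k(S) = S*(S + 42) = S*(42 + S))
-1194/4197 + 3966/k(50) = -1194/4197 + 3966/((50*(42 + 50))) = -1194*1/4197 + 3966/((50*92)) = -398/1399 + 3966/4600 = -398/1399 + 3966*(1/4600) = -398/1399 + 1983/2300 = 1858817/3217700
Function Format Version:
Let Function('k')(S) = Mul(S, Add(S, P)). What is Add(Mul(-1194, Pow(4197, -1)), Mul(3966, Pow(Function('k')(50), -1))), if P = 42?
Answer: Rational(1858817, 3217700) ≈ 0.57769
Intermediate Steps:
Function('k')(S) = Mul(S, Add(42, S)) (Function('k')(S) = Mul(S, Add(S, 42)) = Mul(S, Add(42, S)))
Add(Mul(-1194, Pow(4197, -1)), Mul(3966, Pow(Function('k')(50), -1))) = Add(Mul(-1194, Pow(4197, -1)), Mul(3966, Pow(Mul(50, Add(42, 50)), -1))) = Add(Mul(-1194, Rational(1, 4197)), Mul(3966, Pow(Mul(50, 92), -1))) = Add(Rational(-398, 1399), Mul(3966, Pow(4600, -1))) = Add(Rational(-398, 1399), Mul(3966, Rational(1, 4600))) = Add(Rational(-398, 1399), Rational(1983, 2300)) = Rational(1858817, 3217700)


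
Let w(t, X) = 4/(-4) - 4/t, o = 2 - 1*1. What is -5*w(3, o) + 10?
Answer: 65/3 ≈ 21.667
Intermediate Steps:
o = 1 (o = 2 - 1 = 1)
w(t, X) = -1 - 4/t (w(t, X) = 4*(-1/4) - 4/t = -1 - 4/t)
-5*w(3, o) + 10 = -5*(-4 - 1*3)/3 + 10 = -5*(-4 - 3)/3 + 10 = -5*(-7)/3 + 10 = -5*(-7/3) + 10 = 35/3 + 10 = 65/3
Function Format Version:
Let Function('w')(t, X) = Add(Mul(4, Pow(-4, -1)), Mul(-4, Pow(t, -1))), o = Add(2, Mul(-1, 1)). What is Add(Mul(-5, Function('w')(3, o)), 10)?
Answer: Rational(65, 3) ≈ 21.667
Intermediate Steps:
o = 1 (o = Add(2, -1) = 1)
Function('w')(t, X) = Add(-1, Mul(-4, Pow(t, -1))) (Function('w')(t, X) = Add(Mul(4, Rational(-1, 4)), Mul(-4, Pow(t, -1))) = Add(-1, Mul(-4, Pow(t, -1))))
Add(Mul(-5, Function('w')(3, o)), 10) = Add(Mul(-5, Mul(Pow(3, -1), Add(-4, Mul(-1, 3)))), 10) = Add(Mul(-5, Mul(Rational(1, 3), Add(-4, -3))), 10) = Add(Mul(-5, Mul(Rational(1, 3), -7)), 10) = Add(Mul(-5, Rational(-7, 3)), 10) = Add(Rational(35, 3), 10) = Rational(65, 3)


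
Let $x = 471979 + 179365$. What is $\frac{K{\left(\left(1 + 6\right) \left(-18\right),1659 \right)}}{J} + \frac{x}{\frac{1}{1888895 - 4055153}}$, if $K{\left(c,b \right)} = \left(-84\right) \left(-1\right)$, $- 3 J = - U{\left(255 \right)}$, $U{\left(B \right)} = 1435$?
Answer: $- \frac{289250725904124}{205} \approx -1.411 \cdot 10^{12}$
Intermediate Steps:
$x = 651344$
$J = \frac{1435}{3}$ ($J = - \frac{\left(-1\right) 1435}{3} = \left(- \frac{1}{3}\right) \left(-1435\right) = \frac{1435}{3} \approx 478.33$)
$K{\left(c,b \right)} = 84$
$\frac{K{\left(\left(1 + 6\right) \left(-18\right),1659 \right)}}{J} + \frac{x}{\frac{1}{1888895 - 4055153}} = \frac{84}{\frac{1435}{3}} + \frac{651344}{\frac{1}{1888895 - 4055153}} = 84 \cdot \frac{3}{1435} + \frac{651344}{\frac{1}{-2166258}} = \frac{36}{205} + \frac{651344}{- \frac{1}{2166258}} = \frac{36}{205} + 651344 \left(-2166258\right) = \frac{36}{205} - 1410979150752 = - \frac{289250725904124}{205}$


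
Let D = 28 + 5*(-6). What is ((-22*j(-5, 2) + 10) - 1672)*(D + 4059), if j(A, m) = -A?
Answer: -7189004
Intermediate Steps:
D = -2 (D = 28 - 30 = -2)
((-22*j(-5, 2) + 10) - 1672)*(D + 4059) = ((-(-22)*(-5) + 10) - 1672)*(-2 + 4059) = ((-22*5 + 10) - 1672)*4057 = ((-110 + 10) - 1672)*4057 = (-100 - 1672)*4057 = -1772*4057 = -7189004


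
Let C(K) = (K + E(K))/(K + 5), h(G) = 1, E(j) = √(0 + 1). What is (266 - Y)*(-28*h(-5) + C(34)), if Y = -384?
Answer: -52850/3 ≈ -17617.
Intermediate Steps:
E(j) = 1 (E(j) = √1 = 1)
C(K) = (1 + K)/(5 + K) (C(K) = (K + 1)/(K + 5) = (1 + K)/(5 + K))
(266 - Y)*(-28*h(-5) + C(34)) = (266 - 1*(-384))*(-28*1 + (1 + 34)/(5 + 34)) = (266 + 384)*(-28 + 35/39) = 650*(-28 + (1/39)*35) = 650*(-28 + 35/39) = 650*(-1057/39) = -52850/3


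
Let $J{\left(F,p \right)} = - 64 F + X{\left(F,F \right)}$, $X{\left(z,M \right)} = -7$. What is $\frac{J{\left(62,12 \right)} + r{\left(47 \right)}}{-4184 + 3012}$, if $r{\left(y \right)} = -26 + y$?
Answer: $\frac{1977}{586} \approx 3.3737$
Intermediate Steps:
$J{\left(F,p \right)} = -7 - 64 F$ ($J{\left(F,p \right)} = - 64 F - 7 = -7 - 64 F$)
$\frac{J{\left(62,12 \right)} + r{\left(47 \right)}}{-4184 + 3012} = \frac{\left(-7 - 3968\right) + \left(-26 + 47\right)}{-4184 + 3012} = \frac{\left(-7 - 3968\right) + 21}{-1172} = \left(-3975 + 21\right) \left(- \frac{1}{1172}\right) = \left(-3954\right) \left(- \frac{1}{1172}\right) = \frac{1977}{586}$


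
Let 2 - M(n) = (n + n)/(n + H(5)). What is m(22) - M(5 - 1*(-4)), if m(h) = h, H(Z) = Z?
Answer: 149/7 ≈ 21.286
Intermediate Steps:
M(n) = 2 - 2*n/(5 + n) (M(n) = 2 - (n + n)/(n + 5) = 2 - 2*n/(5 + n))
m(22) - M(5 - 1*(-4)) = 22 - 10/(5 + (5 - 1*(-4))) = 22 - 10/(5 + (5 + 4)) = 22 - 10/(5 + 9) = 22 - 10/14 = 22 - 1*5/7 = 22 - 5/7 = 149/7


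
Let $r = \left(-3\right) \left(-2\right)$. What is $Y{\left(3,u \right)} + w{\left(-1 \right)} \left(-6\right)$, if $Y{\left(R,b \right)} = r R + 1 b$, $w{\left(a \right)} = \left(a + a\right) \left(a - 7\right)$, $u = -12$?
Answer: $-90$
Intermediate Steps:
$r = 6$
$w{\left(a \right)} = 2 a \left(-7 + a\right)$
$Y{\left(R,b \right)} = b + 6 R$ ($Y{\left(R,b \right)} = 6 R + 1 b = 6 R + b = b + 6 R$)
$Y{\left(3,u \right)} + w{\left(-1 \right)} \left(-6\right) = \left(-12 + 6 \cdot 3\right) + 2 \left(-1\right) \left(-7 - 1\right) \left(-6\right) = \left(-12 + 18\right) + 2 \left(-1\right) \left(-8\right) \left(-6\right) = 6 + 16 \left(-6\right) = 6 - 96 = -90$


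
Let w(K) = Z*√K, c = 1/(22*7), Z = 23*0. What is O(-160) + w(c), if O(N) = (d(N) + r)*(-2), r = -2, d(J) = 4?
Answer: -4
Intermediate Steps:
O(N) = -4 (O(N) = (4 - 2)*(-2) = 2*(-2) = -4)
Z = 0
c = 1/154 ≈ 0.0064935
w(K) = 0 (w(K) = 0*√K = 0)
O(-160) + w(c) = -4 + 0 = -4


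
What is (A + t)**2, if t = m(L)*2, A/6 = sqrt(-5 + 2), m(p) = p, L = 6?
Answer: 36 + 144*I*sqrt(3) ≈ 36.0 + 249.42*I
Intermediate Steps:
A = 6*I*sqrt(3) (A = 6*sqrt(-5 + 2) = 6*sqrt(-3) = 6*(I*sqrt(3)) = 6*I*sqrt(3) ≈ 10.392*I)
t = 12 (t = 6*2 = 12)
(A + t)**2 = (6*I*sqrt(3) + 12)**2 = (12 + 6*I*sqrt(3))**2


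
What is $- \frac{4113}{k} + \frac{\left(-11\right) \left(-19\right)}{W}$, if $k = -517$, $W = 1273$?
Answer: $\frac{281258}{34639} \approx 8.1197$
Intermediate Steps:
$- \frac{4113}{k} + \frac{\left(-11\right) \left(-19\right)}{W} = - \frac{4113}{-517} + \frac{\left(-11\right) \left(-19\right)}{1273} = \left(-4113\right) \left(- \frac{1}{517}\right) + 209 \cdot \frac{1}{1273} = \frac{4113}{517} + \frac{11}{67} = \frac{281258}{34639}$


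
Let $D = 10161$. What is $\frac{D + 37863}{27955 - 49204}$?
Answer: $- \frac{5336}{2361} \approx -2.2601$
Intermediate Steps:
$\frac{D + 37863}{27955 - 49204} = \frac{10161 + 37863}{27955 - 49204} = \frac{48024}{-21249} = 48024 \left(- \frac{1}{21249}\right) = - \frac{5336}{2361}$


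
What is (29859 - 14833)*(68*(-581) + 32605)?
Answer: -103724478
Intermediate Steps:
(29859 - 14833)*(68*(-581) + 32605) = 15026*(-39508 + 32605) = 15026*(-6903) = -103724478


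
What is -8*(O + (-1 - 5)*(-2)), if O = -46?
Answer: 272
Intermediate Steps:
-8*(O + (-1 - 5)*(-2)) = -8*(-46 + (-1 - 5)*(-2)) = -8*(-46 - 6*(-2)) = -8*(-46 + 12) = -8*(-34) = 272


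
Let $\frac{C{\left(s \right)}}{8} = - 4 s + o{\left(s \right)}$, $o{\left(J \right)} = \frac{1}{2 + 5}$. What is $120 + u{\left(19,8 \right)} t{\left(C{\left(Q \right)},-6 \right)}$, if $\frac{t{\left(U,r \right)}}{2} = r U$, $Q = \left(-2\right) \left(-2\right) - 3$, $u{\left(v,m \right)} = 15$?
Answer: $\frac{39720}{7} \approx 5674.3$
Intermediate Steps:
$o{\left(J \right)} = \frac{1}{7}$
$Q = 1$ ($Q = 4 - 3 = 1$)
$C{\left(s \right)} = \frac{8}{7} - 32 s$ ($C{\left(s \right)} = 8 \left(- 4 s + \frac{1}{7}\right) = 8 \left(\frac{1}{7} - 4 s\right) = \frac{8}{7} - 32 s$)
$t{\left(U,r \right)} = 2 U r$ ($t{\left(U,r \right)} = 2 r U = 2 U r$)
$120 + u{\left(19,8 \right)} t{\left(C{\left(Q \right)},-6 \right)} = 120 + 15 \cdot 2 \left(\frac{8}{7} - 32\right) \left(-6\right) = 120 + 15 \cdot 2 \left(- \frac{216}{7}\right) \left(-6\right) = 120 + 15 \cdot \frac{2592}{7} = 120 + \frac{38880}{7} = \frac{39720}{7}$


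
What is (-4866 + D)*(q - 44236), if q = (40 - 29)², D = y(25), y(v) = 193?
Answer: 206149395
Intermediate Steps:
D = 193
q = 121 (q = 11² = 121)
(-4866 + D)*(q - 44236) = (-4866 + 193)*(121 - 44236) = -4673*(-44115) = 206149395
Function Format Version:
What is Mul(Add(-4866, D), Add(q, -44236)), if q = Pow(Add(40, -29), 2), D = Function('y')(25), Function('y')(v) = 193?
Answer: 206149395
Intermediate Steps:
D = 193
q = 121 (q = Pow(11, 2) = 121)
Mul(Add(-4866, D), Add(q, -44236)) = Mul(Add(-4866, 193), Add(121, -44236)) = Mul(-4673, -44115) = 206149395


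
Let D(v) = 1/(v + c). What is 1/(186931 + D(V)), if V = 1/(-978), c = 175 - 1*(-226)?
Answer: 392177/73310039765 ≈ 5.3496e-6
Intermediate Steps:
c = 401 (c = 175 + 226 = 401)
V = -1/978 ≈ -0.0010225
D(v) = 1/(401 + v) (D(v) = 1/(v + 401) = 1/(401 + v))
1/(186931 + D(V)) = 1/(186931 + 1/(401 - 1/978)) = 1/(186931 + 1/(392177/978)) = 1/(186931 + 978/392177) = 1/(73310039765/392177) = 392177/73310039765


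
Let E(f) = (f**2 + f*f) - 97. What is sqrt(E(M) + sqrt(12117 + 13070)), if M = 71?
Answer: sqrt(9985 + sqrt(25187)) ≈ 100.72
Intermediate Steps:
E(f) = -97 + 2*f**2 (E(f) = (f**2 + f**2) - 97 = 2*f**2 - 97 = -97 + 2*f**2)
sqrt(E(M) + sqrt(12117 + 13070)) = sqrt((-97 + 2*71**2) + sqrt(12117 + 13070)) = sqrt((-97 + 2*5041) + sqrt(25187)) = sqrt((-97 + 10082) + sqrt(25187)) = sqrt(9985 + sqrt(25187))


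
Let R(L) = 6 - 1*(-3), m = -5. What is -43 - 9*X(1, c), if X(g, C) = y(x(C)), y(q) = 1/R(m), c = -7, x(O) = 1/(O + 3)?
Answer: -44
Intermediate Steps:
R(L) = 9 (R(L) = 6 + 3 = 9)
x(O) = 1/(3 + O)
y(q) = ⅑ (y(q) = 1/9 = ⅑)
X(g, C) = ⅑
-43 - 9*X(1, c) = -43 - 9*⅑ = -43 - 1 = -44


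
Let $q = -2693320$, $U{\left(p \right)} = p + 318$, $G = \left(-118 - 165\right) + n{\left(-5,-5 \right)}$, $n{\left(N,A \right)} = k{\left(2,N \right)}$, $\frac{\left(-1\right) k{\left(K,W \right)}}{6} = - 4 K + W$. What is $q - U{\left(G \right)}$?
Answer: $-2693433$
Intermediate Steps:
$k{\left(K,W \right)} = - 6 W + 24 K$ ($k{\left(K,W \right)} = - 6 \left(- 4 K + W\right) = - 6 \left(W - 4 K\right) = - 6 W + 24 K$)
$n{\left(N,A \right)} = 48 - 6 N$ ($n{\left(N,A \right)} = - 6 N + 24 \cdot 2 = - 6 N + 48 = 48 - 6 N$)
$G = -205$ ($G = \left(-118 - 165\right) + \left(48 - -30\right) = -283 + \left(48 + 30\right) = -283 + 78 = -205$)
$U{\left(p \right)} = 318 + p$
$q - U{\left(G \right)} = -2693320 - \left(318 - 205\right) = -2693320 - 113 = -2693433$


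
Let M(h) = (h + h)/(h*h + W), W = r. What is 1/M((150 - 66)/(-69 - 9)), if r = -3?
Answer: 311/364 ≈ 0.85440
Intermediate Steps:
W = -3
M(h) = 2*h/(-3 + h²) (M(h) = (h + h)/(h*h - 3) = (2*h)/(h² - 3) = (2*h)/(-3 + h²) = 2*h/(-3 + h²))
1/M((150 - 66)/(-69 - 9)) = 1/(2*((150 - 66)/(-69 - 9))/(-3 + ((150 - 66)/(-69 - 9))²)) = 1/(2*(84/(-78))/(-3 + (84/(-78))²)) = 1/(2*(84*(-1/78))/(-3 + (84*(-1/78))²)) = 1/(2*(-14/13)/(-3 + (-14/13)²)) = 1/(2*(-14/13)/(-3 + 196/169)) = 1/(2*(-14/13)/(-311/169)) = 1/(2*(-14/13)*(-169/311)) = 1/(364/311) = 311/364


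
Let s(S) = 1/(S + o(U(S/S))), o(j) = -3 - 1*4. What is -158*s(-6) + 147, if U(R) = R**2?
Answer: 2069/13 ≈ 159.15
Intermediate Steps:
o(j) = -7 (o(j) = -3 - 4 = -7)
s(S) = 1/(-7 + S) (s(S) = 1/(S - 7) = 1/(-7 + S))
-158*s(-6) + 147 = -158/(-7 - 6) + 147 = -158/(-13) + 147 = -158*(-1/13) + 147 = 158/13 + 147 = 2069/13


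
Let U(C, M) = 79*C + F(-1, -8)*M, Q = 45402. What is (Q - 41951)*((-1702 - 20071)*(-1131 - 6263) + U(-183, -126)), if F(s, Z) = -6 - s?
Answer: 555527261485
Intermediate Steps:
U(C, M) = -5*M + 79*C (U(C, M) = 79*C + (-6 - 1*(-1))*M = 79*C + (-6 + 1)*M = 79*C - 5*M = -5*M + 79*C)
(Q - 41951)*((-1702 - 20071)*(-1131 - 6263) + U(-183, -126)) = (45402 - 41951)*((-1702 - 20071)*(-1131 - 6263) + (-5*(-126) + 79*(-183))) = 3451*(-21773*(-7394) + (630 - 14457)) = 3451*(160989562 - 13827) = 3451*160975735 = 555527261485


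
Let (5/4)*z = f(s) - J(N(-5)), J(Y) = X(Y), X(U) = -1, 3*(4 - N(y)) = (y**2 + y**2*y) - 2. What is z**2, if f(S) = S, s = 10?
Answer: 1936/25 ≈ 77.440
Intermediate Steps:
N(y) = 14/3 - y**2/3 - y**3/3 (N(y) = 4 - ((y**2 + y**2*y) - 2)/3 = 4 - ((y**2 + y**3) - 2)/3 = 4 - (-2 + y**2 + y**3)/3 = 4 + (2/3 - y**2/3 - y**3/3) = 14/3 - y**2/3 - y**3/3)
J(Y) = -1
z = 44/5 (z = 4*(10 - 1*(-1))/5 = 4*(10 + 1)/5 = (4/5)*11 = 44/5 ≈ 8.8000)
z**2 = (44/5)**2 = 1936/25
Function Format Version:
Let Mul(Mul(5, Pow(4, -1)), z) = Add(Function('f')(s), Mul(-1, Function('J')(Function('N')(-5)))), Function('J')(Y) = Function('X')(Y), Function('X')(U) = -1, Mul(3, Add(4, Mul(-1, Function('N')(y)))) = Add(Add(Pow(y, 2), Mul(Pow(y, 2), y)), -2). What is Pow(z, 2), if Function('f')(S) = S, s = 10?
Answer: Rational(1936, 25) ≈ 77.440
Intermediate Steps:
Function('N')(y) = Add(Rational(14, 3), Mul(Rational(-1, 3), Pow(y, 2)), Mul(Rational(-1, 3), Pow(y, 3))) (Function('N')(y) = Add(4, Mul(Rational(-1, 3), Add(Add(Pow(y, 2), Mul(Pow(y, 2), y)), -2))) = Add(4, Mul(Rational(-1, 3), Add(Add(Pow(y, 2), Pow(y, 3)), -2))) = Add(4, Mul(Rational(-1, 3), Add(-2, Pow(y, 2), Pow(y, 3)))) = Add(4, Add(Rational(2, 3), Mul(Rational(-1, 3), Pow(y, 2)), Mul(Rational(-1, 3), Pow(y, 3)))) = Add(Rational(14, 3), Mul(Rational(-1, 3), Pow(y, 2)), Mul(Rational(-1, 3), Pow(y, 3))))
Function('J')(Y) = -1
z = Rational(44, 5) (z = Mul(Rational(4, 5), Add(10, Mul(-1, -1))) = Mul(Rational(4, 5), Add(10, 1)) = Mul(Rational(4, 5), 11) = Rational(44, 5) ≈ 8.8000)
Pow(z, 2) = Pow(Rational(44, 5), 2) = Rational(1936, 25)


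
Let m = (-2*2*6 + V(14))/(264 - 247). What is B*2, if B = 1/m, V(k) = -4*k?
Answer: -17/40 ≈ -0.42500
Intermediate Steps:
m = -80/17 (m = (-2*2*6 - 4*14)/(264 - 247) = (-4*6 - 56)/17 = (-24 - 56)*(1/17) = -80*1/17 = -80/17 ≈ -4.7059)
B = -17/80 (B = 1/(-80/17) = -17/80 ≈ -0.21250)
B*2 = -17/80*2 = -17/40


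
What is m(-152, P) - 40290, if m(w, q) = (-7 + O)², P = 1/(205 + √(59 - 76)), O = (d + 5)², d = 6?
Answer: -27294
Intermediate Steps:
O = 121 (O = (6 + 5)² = 11² = 121)
P = 1/(205 + I*√17) (P = 1/(205 + √(-17)) = 1/(205 + I*√17) ≈ 0.0048761 - 9.807e-5*I)
m(w, q) = 12996 (m(w, q) = (-7 + 121)² = 114² = 12996)
m(-152, P) - 40290 = 12996 - 40290 = -27294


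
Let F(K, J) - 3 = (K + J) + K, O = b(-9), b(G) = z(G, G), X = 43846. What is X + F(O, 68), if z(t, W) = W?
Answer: 43899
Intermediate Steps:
b(G) = G
O = -9
F(K, J) = 3 + J + 2*K (F(K, J) = 3 + ((K + J) + K) = 3 + ((J + K) + K) = 3 + (J + 2*K) = 3 + J + 2*K)
X + F(O, 68) = 43846 + (3 + 68 + 2*(-9)) = 43846 + (3 + 68 - 18) = 43846 + 53 = 43899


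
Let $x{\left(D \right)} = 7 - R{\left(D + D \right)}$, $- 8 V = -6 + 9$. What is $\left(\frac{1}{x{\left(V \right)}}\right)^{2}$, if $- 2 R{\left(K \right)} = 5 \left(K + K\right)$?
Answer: $\frac{16}{169} \approx 0.094675$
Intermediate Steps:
$V = - \frac{3}{8}$ ($V = - \frac{-6 + 9}{8} = \left(- \frac{1}{8}\right) 3 = - \frac{3}{8} \approx -0.375$)
$R{\left(K \right)} = - 5 K$ ($R{\left(K \right)} = - \frac{5 \left(K + K\right)}{2} = - \frac{5 \cdot 2 K}{2} = - \frac{10 K}{2} = - 5 K$)
$x{\left(D \right)} = 7 + 10 D$ ($x{\left(D \right)} = 7 - - 5 \left(D + D\right) = 7 - - 5 \cdot 2 D = 7 - - 10 D = 7 + 10 D$)
$\left(\frac{1}{x{\left(V \right)}}\right)^{2} = \left(\frac{1}{7 + 10 \left(- \frac{3}{8}\right)}\right)^{2} = \left(\frac{1}{7 - \frac{15}{4}}\right)^{2} = \left(\frac{1}{\frac{13}{4}}\right)^{2} = \left(\frac{4}{13}\right)^{2} = \frac{16}{169}$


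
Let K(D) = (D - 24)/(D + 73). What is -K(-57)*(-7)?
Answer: -567/16 ≈ -35.438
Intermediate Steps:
K(D) = (-24 + D)/(73 + D)
-K(-57)*(-7) = -(-24 - 57)/(73 - 57)*(-7) = --81/16*(-7) = -(1/16)*(-81)*(-7) = -(-81)*(-7)/16 = -1*567/16 = -567/16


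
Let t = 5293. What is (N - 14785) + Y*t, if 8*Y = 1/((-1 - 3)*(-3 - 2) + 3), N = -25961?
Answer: -7491971/184 ≈ -40717.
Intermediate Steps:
Y = 1/184 (Y = 1/(8*((-1 - 3)*(-3 - 2) + 3)) = 1/(8*(-4*(-5) + 3)) = 1/(8*(20 + 3)) = (⅛)/23 = (⅛)*(1/23) = 1/184 ≈ 0.0054348)
(N - 14785) + Y*t = (-25961 - 14785) + (1/184)*5293 = -40746 + 5293/184 = -7491971/184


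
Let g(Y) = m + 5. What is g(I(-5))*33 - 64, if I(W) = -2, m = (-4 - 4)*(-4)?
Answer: 1157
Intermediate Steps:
m = 32 (m = -8*(-4) = 32)
g(Y) = 37 (g(Y) = 32 + 5 = 37)
g(I(-5))*33 - 64 = 37*33 - 64 = 1221 - 64 = 1157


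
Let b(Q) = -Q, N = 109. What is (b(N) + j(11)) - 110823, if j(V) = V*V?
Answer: -110811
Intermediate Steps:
j(V) = V²
(b(N) + j(11)) - 110823 = (-1*109 + 11²) - 110823 = (-109 + 121) - 110823 = 12 - 110823 = -110811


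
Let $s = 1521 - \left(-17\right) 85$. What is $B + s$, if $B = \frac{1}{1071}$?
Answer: $\frac{3176587}{1071} \approx 2966.0$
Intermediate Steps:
$B = \frac{1}{1071} \approx 0.00093371$
$s = 2966$ ($s = 1521 - -1445 = 1521 + 1445 = 2966$)
$B + s = \frac{1}{1071} + 2966 = \frac{3176587}{1071}$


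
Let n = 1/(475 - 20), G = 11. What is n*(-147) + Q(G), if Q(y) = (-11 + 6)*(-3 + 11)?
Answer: -2621/65 ≈ -40.323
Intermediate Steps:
n = 1/455 ≈ 0.0021978
Q(y) = -40 (Q(y) = -5*8 = -40)
n*(-147) + Q(G) = (1/455)*(-147) - 40 = -21/65 - 40 = -2621/65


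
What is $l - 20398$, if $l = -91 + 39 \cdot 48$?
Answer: $-18617$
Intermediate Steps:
$l = 1781$ ($l = -91 + 1872 = 1781$)
$l - 20398 = 1781 - 20398 = -18617$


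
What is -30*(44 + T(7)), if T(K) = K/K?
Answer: -1350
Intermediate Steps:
T(K) = 1
-30*(44 + T(7)) = -30*(44 + 1) = -30*45 = -1350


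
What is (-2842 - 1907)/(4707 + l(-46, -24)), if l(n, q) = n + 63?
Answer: -4749/4724 ≈ -1.0053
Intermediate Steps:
l(n, q) = 63 + n
(-2842 - 1907)/(4707 + l(-46, -24)) = (-2842 - 1907)/(4707 + (63 - 46)) = -4749/(4707 + 17) = -4749/4724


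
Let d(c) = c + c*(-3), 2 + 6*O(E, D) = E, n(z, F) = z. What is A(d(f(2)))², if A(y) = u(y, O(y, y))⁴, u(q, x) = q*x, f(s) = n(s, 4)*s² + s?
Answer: 5487587353600000000/6561 ≈ 8.3640e+14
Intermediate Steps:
O(E, D) = -⅓ + E/6
f(s) = s + s³ (f(s) = s*s² + s = s³ + s = s + s³)
d(c) = -2*c (d(c) = c - 3*c = -2*c)
A(y) = y⁴*(-⅓ + y/6)⁴ (A(y) = (y*(-⅓ + y/6))⁴ = y⁴*(-⅓ + y/6)⁴)
A(d(f(2)))² = ((-2*(2 + 2³))⁴*(-2 - 2*(2 + 2³))⁴/1296)² = ((-2*(2 + 8))⁴*(-2 - 2*(2 + 8))⁴/1296)² = ((-2*10)⁴*(-2 - 2*10)⁴/1296)² = ((1/1296)*(-20)⁴*(-2 - 20)⁴)² = ((1/1296)*160000*(-22)⁴)² = ((1/1296)*160000*234256)² = (2342560000/81)² = 5487587353600000000/6561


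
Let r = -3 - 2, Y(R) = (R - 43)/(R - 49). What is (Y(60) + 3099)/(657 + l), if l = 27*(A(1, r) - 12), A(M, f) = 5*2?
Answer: 34106/6633 ≈ 5.1419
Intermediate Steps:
Y(R) = (-43 + R)/(-49 + R)
r = -5
A(M, f) = 10
l = -54 (l = 27*(10 - 12) = 27*(-2) = -54)
(Y(60) + 3099)/(657 + l) = ((-43 + 60)/(-49 + 60) + 3099)/(657 - 54) = (17/11 + 3099)/603 = ((1/11)*17 + 3099)*(1/603) = (17/11 + 3099)*(1/603) = (34106/11)*(1/603) = 34106/6633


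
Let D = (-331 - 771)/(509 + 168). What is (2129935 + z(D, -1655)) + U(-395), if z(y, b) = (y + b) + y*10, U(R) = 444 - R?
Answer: 1441401441/677 ≈ 2.1291e+6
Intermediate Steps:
D = -1102/677 ≈ -1.6278
z(y, b) = b + 11*y (z(y, b) = (b + y) + 10*y = b + 11*y)
(2129935 + z(D, -1655)) + U(-395) = (2129935 + (-1655 + 11*(-1102/677))) + (444 - 1*(-395)) = (2129935 + (-1655 - 12122/677)) + (444 + 395) = (2129935 - 1132557/677) + 839 = 1440833438/677 + 839 = 1441401441/677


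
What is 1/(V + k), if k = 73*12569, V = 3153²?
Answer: 1/10858946 ≈ 9.2090e-8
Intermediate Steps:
V = 9941409
k = 917537
1/(V + k) = 1/(9941409 + 917537) = 1/10858946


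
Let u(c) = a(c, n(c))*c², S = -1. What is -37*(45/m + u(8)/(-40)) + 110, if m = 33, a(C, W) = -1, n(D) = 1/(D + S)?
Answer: 19/55 ≈ 0.34545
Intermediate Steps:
n(D) = 1/(-1 + D) (n(D) = 1/(D - 1) = 1/(-1 + D))
u(c) = -c²
-37*(45/m + u(8)/(-40)) + 110 = -37*(45/33 - 1*8²/(-40)) + 110 = -37*(45*(1/33) - 1*64*(-1/40)) + 110 = -37*(15/11 - 64*(-1/40)) + 110 = -37*(15/11 + 8/5) + 110 = -37*163/55 + 110 = -6031/55 + 110 = 19/55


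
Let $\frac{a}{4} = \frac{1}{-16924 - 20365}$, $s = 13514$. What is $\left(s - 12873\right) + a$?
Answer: $\frac{23902245}{37289} \approx 641.0$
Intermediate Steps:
$a = - \frac{4}{37289}$ ($a = \frac{4}{-16924 - 20365} = \frac{4}{-37289} = 4 \left(- \frac{1}{37289}\right) = - \frac{4}{37289} \approx -0.00010727$)
$\left(s - 12873\right) + a = \left(13514 - 12873\right) - \frac{4}{37289} = 641 - \frac{4}{37289} = \frac{23902245}{37289}$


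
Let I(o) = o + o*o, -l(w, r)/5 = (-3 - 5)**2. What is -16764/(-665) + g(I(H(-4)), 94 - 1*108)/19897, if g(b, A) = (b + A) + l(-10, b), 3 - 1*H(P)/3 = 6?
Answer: 333379078/13231505 ≈ 25.196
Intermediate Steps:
l(w, r) = -320 (l(w, r) = -5*(-3 - 5)**2 = -5*(-8)**2 = -5*64 = -320)
H(P) = -9 (H(P) = 9 - 3*6 = 9 - 18 = -9)
I(o) = o + o**2
g(b, A) = -320 + A + b (g(b, A) = (b + A) - 320 = (A + b) - 320 = -320 + A + b)
-16764/(-665) + g(I(H(-4)), 94 - 1*108)/19897 = -16764/(-665) + (-320 + (94 - 1*108) - 9*(1 - 9))/19897 = -16764*(-1/665) + (-320 + (94 - 108) - 9*(-8))*(1/19897) = 16764/665 + (-320 - 14 + 72)*(1/19897) = 16764/665 - 262*1/19897 = 16764/665 - 262/19897 = 333379078/13231505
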